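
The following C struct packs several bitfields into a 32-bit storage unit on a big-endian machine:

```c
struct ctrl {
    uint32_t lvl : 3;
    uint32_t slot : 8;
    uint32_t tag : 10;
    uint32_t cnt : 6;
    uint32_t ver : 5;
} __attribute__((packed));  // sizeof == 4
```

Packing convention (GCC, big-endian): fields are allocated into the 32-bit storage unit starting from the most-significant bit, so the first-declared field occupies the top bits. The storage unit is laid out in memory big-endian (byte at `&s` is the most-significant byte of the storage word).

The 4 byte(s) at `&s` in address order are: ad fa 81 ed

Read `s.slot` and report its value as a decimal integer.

111

[0]=0xad [1]=0xfa [2]=0x81 [3]=0xed (big-endian) → word 0xadfa81ed
lvl [29+:3] = (word>>29) & 0x7 = 5
slot [21+:8] = (word>>21) & 0xff = 111  ←
tag [11+:10] = (word>>11) & 0x3ff = 848
cnt [5+:6] = (word>>5) & 0x3f = 15
ver [0+:5] = (word>>0) & 0x1f = 13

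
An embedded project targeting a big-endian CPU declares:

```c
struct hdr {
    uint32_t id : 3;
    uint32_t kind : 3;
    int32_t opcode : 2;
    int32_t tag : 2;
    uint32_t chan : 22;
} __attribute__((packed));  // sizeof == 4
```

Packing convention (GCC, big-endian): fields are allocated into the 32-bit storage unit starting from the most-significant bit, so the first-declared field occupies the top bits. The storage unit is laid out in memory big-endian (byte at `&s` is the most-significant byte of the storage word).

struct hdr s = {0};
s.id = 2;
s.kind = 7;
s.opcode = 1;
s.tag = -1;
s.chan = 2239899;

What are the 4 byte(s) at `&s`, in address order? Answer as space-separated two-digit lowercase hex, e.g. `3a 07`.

[29+:3] id=2 & 0x7 = 0x2; word=0x40000000
[26+:3] kind=7 & 0x7 = 0x7; word=0x5c000000
[24+:2] opcode=1 & 0x3 = 0x1; word=0x5d000000
[22+:2] tag=-1 & 0x3 = 0x3; word=0x5dc00000
[0+:22] chan=2239899 & 0x3fffff = 0x222d9b; word=0x5de22d9b
word = 0x5de22d9b → big-endian bytes:
  [0]=0x5d  [1]=0xe2  [2]=0x2d  [3]=0x9b

5d e2 2d 9b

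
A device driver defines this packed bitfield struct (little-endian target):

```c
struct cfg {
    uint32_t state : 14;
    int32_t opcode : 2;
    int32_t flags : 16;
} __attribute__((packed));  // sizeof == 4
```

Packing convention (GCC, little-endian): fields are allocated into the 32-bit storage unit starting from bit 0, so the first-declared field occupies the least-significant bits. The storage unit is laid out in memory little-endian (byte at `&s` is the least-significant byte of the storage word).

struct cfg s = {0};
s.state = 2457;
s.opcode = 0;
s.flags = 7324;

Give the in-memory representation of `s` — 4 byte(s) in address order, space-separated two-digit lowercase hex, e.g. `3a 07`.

99 09 9c 1c

state:14 = 2457 → 0x999 << 0 → word 0x00000999
opcode:2 = 0 → 0x0 << 14 → word 0x00000999
flags:16 = 7324 → 0x1c9c << 16 → word 0x1c9c0999
word = 0x1c9c0999 → little-endian bytes:
  [0]=0x99  [1]=0x09  [2]=0x9c  [3]=0x1c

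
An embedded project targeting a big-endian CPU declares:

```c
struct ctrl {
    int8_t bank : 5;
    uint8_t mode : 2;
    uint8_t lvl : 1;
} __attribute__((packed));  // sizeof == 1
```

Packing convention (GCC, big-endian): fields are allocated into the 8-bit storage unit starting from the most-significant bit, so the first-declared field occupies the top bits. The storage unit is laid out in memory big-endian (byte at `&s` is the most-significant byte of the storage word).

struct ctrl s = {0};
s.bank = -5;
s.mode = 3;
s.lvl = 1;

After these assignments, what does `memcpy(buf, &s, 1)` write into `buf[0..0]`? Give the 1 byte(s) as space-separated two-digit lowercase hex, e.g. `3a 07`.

df

[3+:5] bank=-5 & 0x1f = 0x1b; word=0xd8
[1+:2] mode=3 & 0x3 = 0x3; word=0xde
[0+:1] lvl=1 & 0x1 = 0x1; word=0xdf
word = 0xdf → big-endian bytes:
  [0]=0xdf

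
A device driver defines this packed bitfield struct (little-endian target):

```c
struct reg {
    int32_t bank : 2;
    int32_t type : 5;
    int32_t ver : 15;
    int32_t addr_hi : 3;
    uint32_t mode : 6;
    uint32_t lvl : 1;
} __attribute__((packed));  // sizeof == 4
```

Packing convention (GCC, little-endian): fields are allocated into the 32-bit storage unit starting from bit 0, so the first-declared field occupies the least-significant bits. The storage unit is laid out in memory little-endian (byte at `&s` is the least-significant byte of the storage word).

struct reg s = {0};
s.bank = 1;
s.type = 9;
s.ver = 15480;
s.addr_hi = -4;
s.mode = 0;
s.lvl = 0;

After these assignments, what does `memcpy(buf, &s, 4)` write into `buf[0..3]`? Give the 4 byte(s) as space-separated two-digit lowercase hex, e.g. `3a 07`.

25 3c 1e 01

[0+:2] bank=1 & 0x3 = 0x1; word=0x00000001
[2+:5] type=9 & 0x1f = 0x9; word=0x00000025
[7+:15] ver=15480 & 0x7fff = 0x3c78; word=0x001e3c25
[22+:3] addr_hi=-4 & 0x7 = 0x4; word=0x011e3c25
[25+:6] mode=0 & 0x3f = 0x0; word=0x011e3c25
[31+:1] lvl=0 & 0x1 = 0x0; word=0x011e3c25
word = 0x011e3c25 → little-endian bytes:
  [0]=0x25  [1]=0x3c  [2]=0x1e  [3]=0x01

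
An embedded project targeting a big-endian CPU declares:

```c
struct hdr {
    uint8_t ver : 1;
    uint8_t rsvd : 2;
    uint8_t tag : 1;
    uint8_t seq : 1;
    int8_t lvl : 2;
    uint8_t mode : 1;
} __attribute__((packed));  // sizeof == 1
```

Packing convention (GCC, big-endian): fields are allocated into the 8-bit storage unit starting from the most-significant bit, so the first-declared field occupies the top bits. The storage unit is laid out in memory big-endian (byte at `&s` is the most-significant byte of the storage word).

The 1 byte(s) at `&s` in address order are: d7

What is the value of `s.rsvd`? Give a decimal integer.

2

[0]=0xd7 (big-endian) → word 0xd7
ver [7+:1] = (word>>7) & 0x1 = 1
rsvd [5+:2] = (word>>5) & 0x3 = 2  ←
tag [4+:1] = (word>>4) & 0x1 = 1
seq [3+:1] = (word>>3) & 0x1 = 0
lvl [1+:2] = (word>>1) & 0x3 = 3
mode [0+:1] = (word>>0) & 0x1 = 1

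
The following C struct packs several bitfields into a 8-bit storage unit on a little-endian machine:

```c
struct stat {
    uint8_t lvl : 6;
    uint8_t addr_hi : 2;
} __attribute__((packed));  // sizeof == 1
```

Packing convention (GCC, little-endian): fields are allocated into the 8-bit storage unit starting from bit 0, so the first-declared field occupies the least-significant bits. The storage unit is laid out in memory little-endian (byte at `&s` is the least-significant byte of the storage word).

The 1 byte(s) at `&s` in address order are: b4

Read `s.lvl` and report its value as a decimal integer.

[0]=0xb4 (little-endian) → word 0xb4
lvl [0+:6] = (word>>0) & 0x3f = 52  ←
addr_hi [6+:2] = (word>>6) & 0x3 = 2

52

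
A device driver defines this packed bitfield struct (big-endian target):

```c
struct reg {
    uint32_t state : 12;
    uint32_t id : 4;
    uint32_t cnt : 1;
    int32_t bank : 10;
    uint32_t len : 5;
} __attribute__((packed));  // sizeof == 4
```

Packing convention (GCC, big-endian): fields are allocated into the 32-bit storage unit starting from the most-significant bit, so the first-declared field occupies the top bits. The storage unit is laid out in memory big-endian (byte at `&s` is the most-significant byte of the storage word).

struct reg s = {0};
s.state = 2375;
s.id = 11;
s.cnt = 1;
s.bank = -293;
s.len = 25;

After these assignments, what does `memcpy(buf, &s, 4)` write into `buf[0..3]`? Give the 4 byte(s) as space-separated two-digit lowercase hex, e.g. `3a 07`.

94 7b db 79

state:12 = 2375 → 0x947 << 20 → word 0x94700000
id:4 = 11 → 0xb << 16 → word 0x947b0000
cnt:1 = 1 → 0x1 << 15 → word 0x947b8000
bank:10 = -293 → 0x2db << 5 → word 0x947bdb60
len:5 = 25 → 0x19 << 0 → word 0x947bdb79
word = 0x947bdb79 → big-endian bytes:
  [0]=0x94  [1]=0x7b  [2]=0xdb  [3]=0x79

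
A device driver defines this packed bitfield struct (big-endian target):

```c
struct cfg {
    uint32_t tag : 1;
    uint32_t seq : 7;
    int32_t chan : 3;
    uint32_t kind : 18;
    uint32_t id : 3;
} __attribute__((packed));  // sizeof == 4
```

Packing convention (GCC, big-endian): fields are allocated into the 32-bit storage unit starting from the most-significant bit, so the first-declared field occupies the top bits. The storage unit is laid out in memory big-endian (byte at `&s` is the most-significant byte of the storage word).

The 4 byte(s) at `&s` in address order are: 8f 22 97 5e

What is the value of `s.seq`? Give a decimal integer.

15

[0]=0x8f [1]=0x22 [2]=0x97 [3]=0x5e (big-endian) → word 0x8f22975e
tag:1 @ bit 31 → (0x8f22975e>>31)&0x1 = 0x1
seq:7 @ bit 24 → (0x8f22975e>>24)&0x7f = 0xf  ←
chan:3 @ bit 21 → (0x8f22975e>>21)&0x7 = 0x1
kind:18 @ bit 3 → (0x8f22975e>>3)&0x3ffff = 0x52eb
id:3 @ bit 0 → (0x8f22975e>>0)&0x7 = 0x6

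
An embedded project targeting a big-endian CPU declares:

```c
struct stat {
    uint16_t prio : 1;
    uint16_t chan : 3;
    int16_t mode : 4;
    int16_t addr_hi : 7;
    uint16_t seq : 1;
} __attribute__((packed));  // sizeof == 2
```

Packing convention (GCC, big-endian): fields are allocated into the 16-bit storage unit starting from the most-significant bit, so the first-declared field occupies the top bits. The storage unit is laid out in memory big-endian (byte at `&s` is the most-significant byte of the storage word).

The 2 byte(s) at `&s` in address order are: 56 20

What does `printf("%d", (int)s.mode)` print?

6

[0]=0x56 [1]=0x20 (big-endian) → word 0x5620
prio:1 @ bit 15 → (0x5620>>15)&0x1 = 0x0
chan:3 @ bit 12 → (0x5620>>12)&0x7 = 0x5
mode:4 @ bit 8 → (0x5620>>8)&0xf = 0x6  ←
addr_hi:7 @ bit 1 → (0x5620>>1)&0x7f = 0x10
seq:1 @ bit 0 → (0x5620>>0)&0x1 = 0x0
mode signed 4b, MSB=0: value = 6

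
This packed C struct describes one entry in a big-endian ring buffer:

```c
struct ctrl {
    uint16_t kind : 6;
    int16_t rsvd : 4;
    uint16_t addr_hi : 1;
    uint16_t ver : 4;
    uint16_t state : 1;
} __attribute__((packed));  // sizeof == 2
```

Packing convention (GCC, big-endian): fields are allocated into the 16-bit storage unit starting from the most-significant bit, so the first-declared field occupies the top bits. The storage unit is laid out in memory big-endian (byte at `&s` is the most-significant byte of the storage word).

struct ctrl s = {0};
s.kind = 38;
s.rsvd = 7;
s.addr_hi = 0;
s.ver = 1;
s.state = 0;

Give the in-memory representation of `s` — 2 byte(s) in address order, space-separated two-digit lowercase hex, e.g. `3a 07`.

kind:6 = 38 → 0x26 << 10 → word 0x9800
rsvd:4 = 7 → 0x7 << 6 → word 0x99c0
addr_hi:1 = 0 → 0x0 << 5 → word 0x99c0
ver:4 = 1 → 0x1 << 1 → word 0x99c2
state:1 = 0 → 0x0 << 0 → word 0x99c2
word = 0x99c2 → big-endian bytes:
  [0]=0x99  [1]=0xc2

99 c2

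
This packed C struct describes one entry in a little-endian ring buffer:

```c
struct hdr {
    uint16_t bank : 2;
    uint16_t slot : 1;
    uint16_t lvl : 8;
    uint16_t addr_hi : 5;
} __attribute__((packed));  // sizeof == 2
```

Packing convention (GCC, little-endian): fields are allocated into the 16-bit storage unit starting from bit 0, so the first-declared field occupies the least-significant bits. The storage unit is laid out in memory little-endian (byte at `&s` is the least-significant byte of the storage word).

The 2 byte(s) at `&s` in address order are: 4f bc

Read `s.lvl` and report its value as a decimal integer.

[0]=0x4f [1]=0xbc (little-endian) → word 0xbc4f
bank:2 @ bit 0 → (0xbc4f>>0)&0x3 = 0x3
slot:1 @ bit 2 → (0xbc4f>>2)&0x1 = 0x1
lvl:8 @ bit 3 → (0xbc4f>>3)&0xff = 0x89  ←
addr_hi:5 @ bit 11 → (0xbc4f>>11)&0x1f = 0x17

137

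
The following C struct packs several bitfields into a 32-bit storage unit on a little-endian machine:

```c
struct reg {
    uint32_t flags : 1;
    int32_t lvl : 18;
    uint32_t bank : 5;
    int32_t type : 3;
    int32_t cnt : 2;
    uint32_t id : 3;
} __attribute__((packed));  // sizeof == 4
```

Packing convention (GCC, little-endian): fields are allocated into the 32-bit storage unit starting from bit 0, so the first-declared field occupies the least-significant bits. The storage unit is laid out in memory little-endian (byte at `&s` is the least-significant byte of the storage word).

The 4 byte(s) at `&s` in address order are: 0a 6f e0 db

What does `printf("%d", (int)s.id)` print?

6

[0]=0x0a [1]=0x6f [2]=0xe0 [3]=0xdb (little-endian) → word 0xdbe06f0a
flags:1 @ bit 0 → (0xdbe06f0a>>0)&0x1 = 0x0
lvl:18 @ bit 1 → (0xdbe06f0a>>1)&0x3ffff = 0x3785
bank:5 @ bit 19 → (0xdbe06f0a>>19)&0x1f = 0x1c
type:3 @ bit 24 → (0xdbe06f0a>>24)&0x7 = 0x3
cnt:2 @ bit 27 → (0xdbe06f0a>>27)&0x3 = 0x3
id:3 @ bit 29 → (0xdbe06f0a>>29)&0x7 = 0x6  ←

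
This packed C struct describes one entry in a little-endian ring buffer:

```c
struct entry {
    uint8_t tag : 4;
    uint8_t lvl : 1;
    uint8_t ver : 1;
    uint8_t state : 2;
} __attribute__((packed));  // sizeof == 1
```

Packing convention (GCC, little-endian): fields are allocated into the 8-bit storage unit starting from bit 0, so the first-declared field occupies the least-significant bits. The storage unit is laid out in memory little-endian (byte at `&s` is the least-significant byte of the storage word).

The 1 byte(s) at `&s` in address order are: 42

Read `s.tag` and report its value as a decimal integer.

2

[0]=0x42 (little-endian) → word 0x42
tag [0+:4] = (word>>0) & 0xf = 2  ←
lvl [4+:1] = (word>>4) & 0x1 = 0
ver [5+:1] = (word>>5) & 0x1 = 0
state [6+:2] = (word>>6) & 0x3 = 1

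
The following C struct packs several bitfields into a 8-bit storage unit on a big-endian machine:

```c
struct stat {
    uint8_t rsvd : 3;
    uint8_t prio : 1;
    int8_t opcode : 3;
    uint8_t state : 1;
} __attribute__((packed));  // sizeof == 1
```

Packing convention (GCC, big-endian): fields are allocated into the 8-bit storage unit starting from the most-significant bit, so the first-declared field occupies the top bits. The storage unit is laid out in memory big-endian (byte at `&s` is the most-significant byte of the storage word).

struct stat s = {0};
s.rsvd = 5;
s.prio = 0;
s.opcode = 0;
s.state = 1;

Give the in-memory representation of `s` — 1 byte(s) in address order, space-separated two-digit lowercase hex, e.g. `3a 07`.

a1

rsvd:3 = 5 → 0x5 << 5 → word 0xa0
prio:1 = 0 → 0x0 << 4 → word 0xa0
opcode:3 = 0 → 0x0 << 1 → word 0xa0
state:1 = 1 → 0x1 << 0 → word 0xa1
word = 0xa1 → big-endian bytes:
  [0]=0xa1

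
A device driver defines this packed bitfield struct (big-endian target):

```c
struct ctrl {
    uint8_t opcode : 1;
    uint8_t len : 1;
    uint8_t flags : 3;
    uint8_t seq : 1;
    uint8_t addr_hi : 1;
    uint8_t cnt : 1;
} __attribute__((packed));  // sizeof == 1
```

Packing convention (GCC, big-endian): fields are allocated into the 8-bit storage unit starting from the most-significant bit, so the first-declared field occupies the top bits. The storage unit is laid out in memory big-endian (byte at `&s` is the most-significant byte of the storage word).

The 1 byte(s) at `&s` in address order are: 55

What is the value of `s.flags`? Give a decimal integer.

[0]=0x55 (big-endian) → word 0x55
opcode [7+:1] = (word>>7) & 0x1 = 0
len [6+:1] = (word>>6) & 0x1 = 1
flags [3+:3] = (word>>3) & 0x7 = 2  ←
seq [2+:1] = (word>>2) & 0x1 = 1
addr_hi [1+:1] = (word>>1) & 0x1 = 0
cnt [0+:1] = (word>>0) & 0x1 = 1

2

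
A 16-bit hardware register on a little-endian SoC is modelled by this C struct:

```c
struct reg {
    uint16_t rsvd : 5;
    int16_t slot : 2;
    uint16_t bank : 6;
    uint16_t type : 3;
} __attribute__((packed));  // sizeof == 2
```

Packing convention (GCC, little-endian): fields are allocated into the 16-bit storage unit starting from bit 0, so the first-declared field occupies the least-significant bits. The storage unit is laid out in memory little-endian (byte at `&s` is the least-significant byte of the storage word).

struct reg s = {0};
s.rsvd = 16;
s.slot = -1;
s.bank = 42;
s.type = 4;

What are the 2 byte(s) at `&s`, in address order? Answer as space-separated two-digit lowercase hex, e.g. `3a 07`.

70 95

rsvd (5b) val=16 bits=0x10 at bit 0: 0x0010
slot (2b) val=-1 bits=0x3 at bit 5: 0x0070
bank (6b) val=42 bits=0x2a at bit 7: 0x1570
type (3b) val=4 bits=0x4 at bit 13: 0x9570
word = 0x9570 → little-endian bytes:
  [0]=0x70  [1]=0x95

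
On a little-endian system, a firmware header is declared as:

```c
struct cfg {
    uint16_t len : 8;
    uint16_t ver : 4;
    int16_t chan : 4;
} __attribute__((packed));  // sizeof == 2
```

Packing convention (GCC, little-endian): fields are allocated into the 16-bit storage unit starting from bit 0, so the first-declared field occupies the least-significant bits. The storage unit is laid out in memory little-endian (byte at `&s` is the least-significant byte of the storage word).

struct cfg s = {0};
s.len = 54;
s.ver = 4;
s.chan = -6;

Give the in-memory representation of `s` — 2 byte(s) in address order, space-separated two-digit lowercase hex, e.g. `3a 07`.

[0+:8] len=54 & 0xff = 0x36; word=0x0036
[8+:4] ver=4 & 0xf = 0x4; word=0x0436
[12+:4] chan=-6 & 0xf = 0xa; word=0xa436
word = 0xa436 → little-endian bytes:
  [0]=0x36  [1]=0xa4

36 a4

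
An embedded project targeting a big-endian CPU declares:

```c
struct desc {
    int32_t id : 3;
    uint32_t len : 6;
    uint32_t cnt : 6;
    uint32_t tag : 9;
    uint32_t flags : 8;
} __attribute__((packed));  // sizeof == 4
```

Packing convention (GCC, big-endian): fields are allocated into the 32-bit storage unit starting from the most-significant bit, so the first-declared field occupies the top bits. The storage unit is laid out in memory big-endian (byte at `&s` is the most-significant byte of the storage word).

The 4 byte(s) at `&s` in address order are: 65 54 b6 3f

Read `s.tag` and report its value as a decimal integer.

[0]=0x65 [1]=0x54 [2]=0xb6 [3]=0x3f (big-endian) → word 0x6554b63f
id:3 @ bit 29 → (0x6554b63f>>29)&0x7 = 0x3
len:6 @ bit 23 → (0x6554b63f>>23)&0x3f = 0xa
cnt:6 @ bit 17 → (0x6554b63f>>17)&0x3f = 0x2a
tag:9 @ bit 8 → (0x6554b63f>>8)&0x1ff = 0xb6  ←
flags:8 @ bit 0 → (0x6554b63f>>0)&0xff = 0x3f

182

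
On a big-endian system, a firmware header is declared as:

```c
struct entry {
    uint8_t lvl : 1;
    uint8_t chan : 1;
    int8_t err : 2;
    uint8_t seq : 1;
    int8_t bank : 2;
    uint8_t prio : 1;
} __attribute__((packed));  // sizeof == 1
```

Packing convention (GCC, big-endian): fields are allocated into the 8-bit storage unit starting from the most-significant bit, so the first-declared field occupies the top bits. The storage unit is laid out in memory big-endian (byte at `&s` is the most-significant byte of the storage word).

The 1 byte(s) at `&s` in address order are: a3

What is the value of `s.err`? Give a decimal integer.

[0]=0xa3 (big-endian) → word 0xa3
lvl [7+:1] = (word>>7) & 0x1 = 1
chan [6+:1] = (word>>6) & 0x1 = 0
err [4+:2] = (word>>4) & 0x3 = 2  ←
seq [3+:1] = (word>>3) & 0x1 = 0
bank [1+:2] = (word>>1) & 0x3 = 1
prio [0+:1] = (word>>0) & 0x1 = 1
err signed 2b, MSB=1: 2 - 4 = -2

-2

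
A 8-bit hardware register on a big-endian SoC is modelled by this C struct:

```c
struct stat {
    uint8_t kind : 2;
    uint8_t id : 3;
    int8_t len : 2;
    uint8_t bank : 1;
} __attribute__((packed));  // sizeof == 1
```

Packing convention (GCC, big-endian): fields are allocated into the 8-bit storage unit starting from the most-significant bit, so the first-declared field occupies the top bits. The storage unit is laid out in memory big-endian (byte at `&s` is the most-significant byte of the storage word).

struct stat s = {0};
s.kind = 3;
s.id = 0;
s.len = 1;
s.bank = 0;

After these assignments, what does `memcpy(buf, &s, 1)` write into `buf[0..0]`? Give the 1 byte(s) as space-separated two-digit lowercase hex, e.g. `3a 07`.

c2

kind:2 = 3 → 0x3 << 6 → word 0xc0
id:3 = 0 → 0x0 << 3 → word 0xc0
len:2 = 1 → 0x1 << 1 → word 0xc2
bank:1 = 0 → 0x0 << 0 → word 0xc2
word = 0xc2 → big-endian bytes:
  [0]=0xc2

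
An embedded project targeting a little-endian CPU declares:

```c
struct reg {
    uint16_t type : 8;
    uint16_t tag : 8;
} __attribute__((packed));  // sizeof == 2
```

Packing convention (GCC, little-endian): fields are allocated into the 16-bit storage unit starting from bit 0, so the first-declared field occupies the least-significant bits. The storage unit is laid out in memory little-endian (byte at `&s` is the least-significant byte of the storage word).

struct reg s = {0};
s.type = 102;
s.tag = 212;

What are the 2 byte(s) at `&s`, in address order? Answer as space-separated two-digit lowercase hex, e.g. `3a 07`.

type (8b) val=102 bits=0x66 at bit 0: 0x0066
tag (8b) val=212 bits=0xd4 at bit 8: 0xd466
word = 0xd466 → little-endian bytes:
  [0]=0x66  [1]=0xd4

66 d4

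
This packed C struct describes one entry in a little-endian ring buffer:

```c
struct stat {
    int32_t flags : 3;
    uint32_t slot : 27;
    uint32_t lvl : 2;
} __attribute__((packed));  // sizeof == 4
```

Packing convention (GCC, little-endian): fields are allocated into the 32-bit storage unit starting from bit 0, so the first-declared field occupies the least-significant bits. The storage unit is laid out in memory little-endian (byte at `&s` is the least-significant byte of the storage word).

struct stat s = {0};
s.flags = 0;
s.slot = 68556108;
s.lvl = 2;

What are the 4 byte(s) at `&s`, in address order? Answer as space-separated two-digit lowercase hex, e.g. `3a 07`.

60 aa b0 a0

flags (3b) val=0 bits=0x0 at bit 0: 0x00000000
slot (27b) val=68556108 bits=0x416154c at bit 3: 0x20b0aa60
lvl (2b) val=2 bits=0x2 at bit 30: 0xa0b0aa60
word = 0xa0b0aa60 → little-endian bytes:
  [0]=0x60  [1]=0xaa  [2]=0xb0  [3]=0xa0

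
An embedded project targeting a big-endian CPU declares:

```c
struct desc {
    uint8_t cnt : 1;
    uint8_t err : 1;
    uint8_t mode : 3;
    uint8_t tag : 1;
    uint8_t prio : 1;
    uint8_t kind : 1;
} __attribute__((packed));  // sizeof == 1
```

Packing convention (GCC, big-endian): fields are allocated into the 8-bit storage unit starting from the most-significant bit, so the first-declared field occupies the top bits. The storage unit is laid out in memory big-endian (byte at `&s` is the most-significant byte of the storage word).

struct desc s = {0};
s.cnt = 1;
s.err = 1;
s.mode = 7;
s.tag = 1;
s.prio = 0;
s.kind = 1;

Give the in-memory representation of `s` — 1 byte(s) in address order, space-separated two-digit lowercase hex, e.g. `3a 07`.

fd

cnt (1b) val=1 bits=0x1 at bit 7: 0x80
err (1b) val=1 bits=0x1 at bit 6: 0xc0
mode (3b) val=7 bits=0x7 at bit 3: 0xf8
tag (1b) val=1 bits=0x1 at bit 2: 0xfc
prio (1b) val=0 bits=0x0 at bit 1: 0xfc
kind (1b) val=1 bits=0x1 at bit 0: 0xfd
word = 0xfd → big-endian bytes:
  [0]=0xfd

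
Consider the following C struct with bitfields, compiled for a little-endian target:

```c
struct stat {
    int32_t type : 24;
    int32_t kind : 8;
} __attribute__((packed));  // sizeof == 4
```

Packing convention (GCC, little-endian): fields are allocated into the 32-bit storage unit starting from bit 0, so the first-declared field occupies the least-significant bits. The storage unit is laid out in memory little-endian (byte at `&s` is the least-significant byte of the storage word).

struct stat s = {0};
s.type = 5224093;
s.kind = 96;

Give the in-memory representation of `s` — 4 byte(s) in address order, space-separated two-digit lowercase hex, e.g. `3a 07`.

9d b6 4f 60

type:24 = 5224093 → 0x4fb69d << 0 → word 0x004fb69d
kind:8 = 96 → 0x60 << 24 → word 0x604fb69d
word = 0x604fb69d → little-endian bytes:
  [0]=0x9d  [1]=0xb6  [2]=0x4f  [3]=0x60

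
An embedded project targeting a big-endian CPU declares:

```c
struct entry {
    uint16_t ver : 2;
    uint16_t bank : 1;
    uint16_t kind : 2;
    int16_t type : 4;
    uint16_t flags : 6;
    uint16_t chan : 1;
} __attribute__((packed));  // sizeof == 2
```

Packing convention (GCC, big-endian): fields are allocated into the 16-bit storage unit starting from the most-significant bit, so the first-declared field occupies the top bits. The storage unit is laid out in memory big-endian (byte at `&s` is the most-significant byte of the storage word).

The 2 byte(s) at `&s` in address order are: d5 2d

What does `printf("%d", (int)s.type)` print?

[0]=0xd5 [1]=0x2d (big-endian) → word 0xd52d
ver [14+:2] = (word>>14) & 0x3 = 3
bank [13+:1] = (word>>13) & 0x1 = 0
kind [11+:2] = (word>>11) & 0x3 = 2
type [7+:4] = (word>>7) & 0xf = 10  ←
flags [1+:6] = (word>>1) & 0x3f = 22
chan [0+:1] = (word>>0) & 0x1 = 1
type signed 4b, MSB=1: 10 - 16 = -6

-6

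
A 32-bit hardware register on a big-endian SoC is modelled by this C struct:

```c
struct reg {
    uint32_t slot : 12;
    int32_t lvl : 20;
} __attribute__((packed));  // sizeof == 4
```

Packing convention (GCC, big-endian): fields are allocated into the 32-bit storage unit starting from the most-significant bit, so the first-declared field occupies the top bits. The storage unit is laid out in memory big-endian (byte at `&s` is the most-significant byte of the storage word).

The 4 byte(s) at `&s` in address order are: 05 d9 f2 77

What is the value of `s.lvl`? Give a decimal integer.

-396681

[0]=0x05 [1]=0xd9 [2]=0xf2 [3]=0x77 (big-endian) → word 0x05d9f277
slot [20+:12] = (word>>20) & 0xfff = 93
lvl [0+:20] = (word>>0) & 0xfffff = 651895  ←
lvl signed 20b, MSB=1: 651895 - 1048576 = -396681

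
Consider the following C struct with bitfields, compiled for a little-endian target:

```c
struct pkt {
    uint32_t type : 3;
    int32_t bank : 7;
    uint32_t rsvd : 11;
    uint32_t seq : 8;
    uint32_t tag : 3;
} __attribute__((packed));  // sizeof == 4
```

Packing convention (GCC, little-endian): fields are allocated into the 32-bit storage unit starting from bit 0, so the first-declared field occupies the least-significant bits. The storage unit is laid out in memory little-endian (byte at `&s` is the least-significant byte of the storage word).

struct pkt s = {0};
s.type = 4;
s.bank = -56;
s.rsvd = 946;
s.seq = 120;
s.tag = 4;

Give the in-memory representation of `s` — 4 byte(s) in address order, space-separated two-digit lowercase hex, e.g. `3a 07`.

44 ca 0e 8f

type:3 = 4 → 0x4 << 0 → word 0x00000004
bank:7 = -56 → 0x48 << 3 → word 0x00000244
rsvd:11 = 946 → 0x3b2 << 10 → word 0x000eca44
seq:8 = 120 → 0x78 << 21 → word 0x0f0eca44
tag:3 = 4 → 0x4 << 29 → word 0x8f0eca44
word = 0x8f0eca44 → little-endian bytes:
  [0]=0x44  [1]=0xca  [2]=0x0e  [3]=0x8f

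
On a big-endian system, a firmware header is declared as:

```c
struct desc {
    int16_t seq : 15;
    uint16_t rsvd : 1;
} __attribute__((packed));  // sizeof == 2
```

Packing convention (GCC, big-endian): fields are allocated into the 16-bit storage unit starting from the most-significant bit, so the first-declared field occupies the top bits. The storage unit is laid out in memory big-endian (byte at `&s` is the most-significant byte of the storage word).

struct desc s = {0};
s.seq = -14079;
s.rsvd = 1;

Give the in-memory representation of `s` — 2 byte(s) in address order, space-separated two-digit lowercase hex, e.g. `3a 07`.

seq:15 = -14079 → 0x4901 << 1 → word 0x9202
rsvd:1 = 1 → 0x1 << 0 → word 0x9203
word = 0x9203 → big-endian bytes:
  [0]=0x92  [1]=0x03

92 03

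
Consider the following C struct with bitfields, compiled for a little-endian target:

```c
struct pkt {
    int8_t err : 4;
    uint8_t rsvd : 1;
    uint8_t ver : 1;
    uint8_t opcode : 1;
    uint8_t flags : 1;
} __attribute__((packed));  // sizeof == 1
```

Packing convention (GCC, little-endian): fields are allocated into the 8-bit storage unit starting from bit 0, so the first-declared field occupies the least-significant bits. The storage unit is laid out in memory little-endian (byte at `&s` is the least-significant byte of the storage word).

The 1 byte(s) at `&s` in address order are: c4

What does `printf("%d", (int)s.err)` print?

[0]=0xc4 (little-endian) → word 0xc4
err [0+:4] = (word>>0) & 0xf = 4  ←
rsvd [4+:1] = (word>>4) & 0x1 = 0
ver [5+:1] = (word>>5) & 0x1 = 0
opcode [6+:1] = (word>>6) & 0x1 = 1
flags [7+:1] = (word>>7) & 0x1 = 1
err signed 4b, MSB=0: value = 4

4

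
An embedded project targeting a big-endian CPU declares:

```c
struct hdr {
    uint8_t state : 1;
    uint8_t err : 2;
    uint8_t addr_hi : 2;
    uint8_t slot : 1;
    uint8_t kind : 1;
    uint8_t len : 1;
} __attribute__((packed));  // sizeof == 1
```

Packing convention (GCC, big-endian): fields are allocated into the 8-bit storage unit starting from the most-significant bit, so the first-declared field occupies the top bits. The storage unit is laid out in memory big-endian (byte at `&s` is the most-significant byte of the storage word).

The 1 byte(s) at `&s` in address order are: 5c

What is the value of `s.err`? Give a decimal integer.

2

[0]=0x5c (big-endian) → word 0x5c
state [7+:1] = (word>>7) & 0x1 = 0
err [5+:2] = (word>>5) & 0x3 = 2  ←
addr_hi [3+:2] = (word>>3) & 0x3 = 3
slot [2+:1] = (word>>2) & 0x1 = 1
kind [1+:1] = (word>>1) & 0x1 = 0
len [0+:1] = (word>>0) & 0x1 = 0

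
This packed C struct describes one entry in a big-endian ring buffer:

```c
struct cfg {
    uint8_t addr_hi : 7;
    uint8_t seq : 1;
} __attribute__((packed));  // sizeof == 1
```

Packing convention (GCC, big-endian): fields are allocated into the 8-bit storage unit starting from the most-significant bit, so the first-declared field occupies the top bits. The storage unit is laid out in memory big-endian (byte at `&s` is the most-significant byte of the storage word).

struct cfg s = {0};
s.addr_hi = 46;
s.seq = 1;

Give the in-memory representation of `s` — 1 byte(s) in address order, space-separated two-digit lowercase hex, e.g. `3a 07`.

addr_hi:7 = 46 → 0x2e << 1 → word 0x5c
seq:1 = 1 → 0x1 << 0 → word 0x5d
word = 0x5d → big-endian bytes:
  [0]=0x5d

5d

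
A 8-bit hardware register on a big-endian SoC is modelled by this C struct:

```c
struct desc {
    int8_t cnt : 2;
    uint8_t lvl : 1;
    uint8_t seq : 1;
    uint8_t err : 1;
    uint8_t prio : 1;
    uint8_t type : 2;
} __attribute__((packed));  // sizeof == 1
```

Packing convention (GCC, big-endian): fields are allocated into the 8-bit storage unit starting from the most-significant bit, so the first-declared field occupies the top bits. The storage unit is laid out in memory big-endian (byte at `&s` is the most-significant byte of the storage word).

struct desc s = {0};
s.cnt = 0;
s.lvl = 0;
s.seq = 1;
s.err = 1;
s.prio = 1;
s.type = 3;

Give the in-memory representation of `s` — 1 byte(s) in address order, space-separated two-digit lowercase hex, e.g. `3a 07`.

[6+:2] cnt=0 & 0x3 = 0x0; word=0x00
[5+:1] lvl=0 & 0x1 = 0x0; word=0x00
[4+:1] seq=1 & 0x1 = 0x1; word=0x10
[3+:1] err=1 & 0x1 = 0x1; word=0x18
[2+:1] prio=1 & 0x1 = 0x1; word=0x1c
[0+:2] type=3 & 0x3 = 0x3; word=0x1f
word = 0x1f → big-endian bytes:
  [0]=0x1f

1f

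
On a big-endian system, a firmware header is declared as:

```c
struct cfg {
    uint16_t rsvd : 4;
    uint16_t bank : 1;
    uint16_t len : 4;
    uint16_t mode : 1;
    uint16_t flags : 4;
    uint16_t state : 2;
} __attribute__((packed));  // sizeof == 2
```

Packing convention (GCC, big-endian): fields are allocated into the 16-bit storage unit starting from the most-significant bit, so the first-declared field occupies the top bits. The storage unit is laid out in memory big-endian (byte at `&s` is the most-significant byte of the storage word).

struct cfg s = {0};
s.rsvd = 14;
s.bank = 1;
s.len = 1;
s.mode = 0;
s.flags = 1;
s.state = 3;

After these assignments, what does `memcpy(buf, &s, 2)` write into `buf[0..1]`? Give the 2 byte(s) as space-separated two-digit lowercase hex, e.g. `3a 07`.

[12+:4] rsvd=14 & 0xf = 0xe; word=0xe000
[11+:1] bank=1 & 0x1 = 0x1; word=0xe800
[7+:4] len=1 & 0xf = 0x1; word=0xe880
[6+:1] mode=0 & 0x1 = 0x0; word=0xe880
[2+:4] flags=1 & 0xf = 0x1; word=0xe884
[0+:2] state=3 & 0x3 = 0x3; word=0xe887
word = 0xe887 → big-endian bytes:
  [0]=0xe8  [1]=0x87

e8 87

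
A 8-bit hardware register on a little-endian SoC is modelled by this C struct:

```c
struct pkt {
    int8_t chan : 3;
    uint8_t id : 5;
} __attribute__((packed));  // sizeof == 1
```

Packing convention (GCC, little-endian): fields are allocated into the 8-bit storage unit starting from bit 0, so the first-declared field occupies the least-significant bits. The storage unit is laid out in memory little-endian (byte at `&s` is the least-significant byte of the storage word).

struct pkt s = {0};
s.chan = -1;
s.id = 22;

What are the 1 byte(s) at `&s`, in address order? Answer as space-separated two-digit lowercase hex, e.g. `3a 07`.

[0+:3] chan=-1 & 0x7 = 0x7; word=0x07
[3+:5] id=22 & 0x1f = 0x16; word=0xb7
word = 0xb7 → little-endian bytes:
  [0]=0xb7

b7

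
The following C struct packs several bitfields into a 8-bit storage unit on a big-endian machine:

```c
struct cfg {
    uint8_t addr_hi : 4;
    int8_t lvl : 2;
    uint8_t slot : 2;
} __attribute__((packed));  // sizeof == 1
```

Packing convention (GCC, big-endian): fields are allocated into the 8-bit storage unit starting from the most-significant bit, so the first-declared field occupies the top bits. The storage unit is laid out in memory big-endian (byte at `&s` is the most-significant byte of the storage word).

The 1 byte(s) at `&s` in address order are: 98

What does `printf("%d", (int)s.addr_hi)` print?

9

[0]=0x98 (big-endian) → word 0x98
addr_hi [4+:4] = (word>>4) & 0xf = 9  ←
lvl [2+:2] = (word>>2) & 0x3 = 2
slot [0+:2] = (word>>0) & 0x3 = 0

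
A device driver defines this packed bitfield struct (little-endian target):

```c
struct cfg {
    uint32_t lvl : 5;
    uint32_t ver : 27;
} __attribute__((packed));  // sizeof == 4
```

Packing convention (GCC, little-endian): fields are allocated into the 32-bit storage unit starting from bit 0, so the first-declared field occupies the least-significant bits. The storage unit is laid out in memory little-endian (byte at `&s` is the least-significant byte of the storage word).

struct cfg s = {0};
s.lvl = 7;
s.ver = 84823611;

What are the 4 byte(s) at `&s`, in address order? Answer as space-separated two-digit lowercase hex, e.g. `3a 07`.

lvl:5 = 7 → 0x7 << 0 → word 0x00000007
ver:27 = 84823611 → 0x50e4e3b << 5 → word 0xa1c9c767
word = 0xa1c9c767 → little-endian bytes:
  [0]=0x67  [1]=0xc7  [2]=0xc9  [3]=0xa1

67 c7 c9 a1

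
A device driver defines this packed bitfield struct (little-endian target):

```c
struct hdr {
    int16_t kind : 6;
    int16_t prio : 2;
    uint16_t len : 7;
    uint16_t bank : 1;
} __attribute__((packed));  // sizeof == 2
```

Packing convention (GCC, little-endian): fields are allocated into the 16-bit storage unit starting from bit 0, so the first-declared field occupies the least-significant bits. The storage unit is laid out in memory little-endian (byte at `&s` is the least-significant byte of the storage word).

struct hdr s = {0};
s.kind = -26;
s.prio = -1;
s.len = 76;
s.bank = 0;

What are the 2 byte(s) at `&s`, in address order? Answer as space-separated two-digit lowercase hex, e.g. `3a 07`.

e6 4c

kind (6b) val=-26 bits=0x26 at bit 0: 0x0026
prio (2b) val=-1 bits=0x3 at bit 6: 0x00e6
len (7b) val=76 bits=0x4c at bit 8: 0x4ce6
bank (1b) val=0 bits=0x0 at bit 15: 0x4ce6
word = 0x4ce6 → little-endian bytes:
  [0]=0xe6  [1]=0x4c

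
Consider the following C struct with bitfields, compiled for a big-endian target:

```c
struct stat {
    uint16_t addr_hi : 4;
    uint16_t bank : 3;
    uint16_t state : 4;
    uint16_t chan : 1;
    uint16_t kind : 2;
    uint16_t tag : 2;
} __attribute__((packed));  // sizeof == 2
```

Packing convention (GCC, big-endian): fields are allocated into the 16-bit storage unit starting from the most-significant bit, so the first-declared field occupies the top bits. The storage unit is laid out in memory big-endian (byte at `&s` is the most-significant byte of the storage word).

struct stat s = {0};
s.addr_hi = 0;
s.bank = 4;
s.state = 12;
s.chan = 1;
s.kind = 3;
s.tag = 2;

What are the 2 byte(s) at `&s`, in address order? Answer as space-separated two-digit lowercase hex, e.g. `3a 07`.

[12+:4] addr_hi=0 & 0xf = 0x0; word=0x0000
[9+:3] bank=4 & 0x7 = 0x4; word=0x0800
[5+:4] state=12 & 0xf = 0xc; word=0x0980
[4+:1] chan=1 & 0x1 = 0x1; word=0x0990
[2+:2] kind=3 & 0x3 = 0x3; word=0x099c
[0+:2] tag=2 & 0x3 = 0x2; word=0x099e
word = 0x099e → big-endian bytes:
  [0]=0x09  [1]=0x9e

09 9e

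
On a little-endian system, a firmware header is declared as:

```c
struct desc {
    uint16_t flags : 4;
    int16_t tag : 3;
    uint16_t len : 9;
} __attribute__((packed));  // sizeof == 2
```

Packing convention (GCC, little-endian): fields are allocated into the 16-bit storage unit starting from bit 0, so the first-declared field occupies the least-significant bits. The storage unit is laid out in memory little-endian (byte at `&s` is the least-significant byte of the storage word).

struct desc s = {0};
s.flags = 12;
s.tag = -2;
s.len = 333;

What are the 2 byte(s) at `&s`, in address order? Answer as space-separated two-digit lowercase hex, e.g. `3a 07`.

flags (4b) val=12 bits=0xc at bit 0: 0x000c
tag (3b) val=-2 bits=0x6 at bit 4: 0x006c
len (9b) val=333 bits=0x14d at bit 7: 0xa6ec
word = 0xa6ec → little-endian bytes:
  [0]=0xec  [1]=0xa6

ec a6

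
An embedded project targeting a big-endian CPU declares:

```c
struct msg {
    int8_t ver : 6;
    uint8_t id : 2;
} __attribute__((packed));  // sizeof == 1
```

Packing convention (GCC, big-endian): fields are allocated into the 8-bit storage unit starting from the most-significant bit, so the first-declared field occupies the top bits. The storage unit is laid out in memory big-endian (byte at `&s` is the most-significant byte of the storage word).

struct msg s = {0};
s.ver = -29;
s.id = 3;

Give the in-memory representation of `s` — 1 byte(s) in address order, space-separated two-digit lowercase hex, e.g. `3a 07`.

ver (6b) val=-29 bits=0x23 at bit 2: 0x8c
id (2b) val=3 bits=0x3 at bit 0: 0x8f
word = 0x8f → big-endian bytes:
  [0]=0x8f

8f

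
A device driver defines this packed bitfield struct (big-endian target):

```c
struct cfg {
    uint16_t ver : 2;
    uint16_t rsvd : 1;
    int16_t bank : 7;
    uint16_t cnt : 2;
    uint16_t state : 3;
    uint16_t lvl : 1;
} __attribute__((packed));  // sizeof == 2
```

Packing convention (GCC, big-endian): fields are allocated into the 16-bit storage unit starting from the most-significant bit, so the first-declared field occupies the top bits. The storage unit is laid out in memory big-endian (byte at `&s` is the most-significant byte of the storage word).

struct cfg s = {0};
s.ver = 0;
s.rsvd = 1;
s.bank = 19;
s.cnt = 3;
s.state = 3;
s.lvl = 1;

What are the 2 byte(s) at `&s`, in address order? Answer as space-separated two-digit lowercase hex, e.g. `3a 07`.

24 f7

ver (2b) val=0 bits=0x0 at bit 14: 0x0000
rsvd (1b) val=1 bits=0x1 at bit 13: 0x2000
bank (7b) val=19 bits=0x13 at bit 6: 0x24c0
cnt (2b) val=3 bits=0x3 at bit 4: 0x24f0
state (3b) val=3 bits=0x3 at bit 1: 0x24f6
lvl (1b) val=1 bits=0x1 at bit 0: 0x24f7
word = 0x24f7 → big-endian bytes:
  [0]=0x24  [1]=0xf7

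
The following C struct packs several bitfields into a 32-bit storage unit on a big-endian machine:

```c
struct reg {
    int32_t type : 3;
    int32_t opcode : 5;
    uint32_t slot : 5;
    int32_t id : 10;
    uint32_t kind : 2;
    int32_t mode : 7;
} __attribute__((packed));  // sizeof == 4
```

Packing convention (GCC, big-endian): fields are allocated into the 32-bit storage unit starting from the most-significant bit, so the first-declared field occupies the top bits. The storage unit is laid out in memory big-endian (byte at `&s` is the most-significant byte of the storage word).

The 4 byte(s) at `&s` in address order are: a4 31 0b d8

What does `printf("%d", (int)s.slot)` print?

[0]=0xa4 [1]=0x31 [2]=0x0b [3]=0xd8 (big-endian) → word 0xa4310bd8
type [29+:3] = (word>>29) & 0x7 = 5
opcode [24+:5] = (word>>24) & 0x1f = 4
slot [19+:5] = (word>>19) & 0x1f = 6  ←
id [9+:10] = (word>>9) & 0x3ff = 133
kind [7+:2] = (word>>7) & 0x3 = 3
mode [0+:7] = (word>>0) & 0x7f = 88

6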